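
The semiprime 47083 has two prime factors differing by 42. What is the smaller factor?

Since p = q + 42, we have 47083 = q(q + 42), so q² + 42q − 47083 = 0.
Discriminant: 42² + 4·47083 = 1764 + 188332 = 190096; √190096 = 436.
q = (−42 + 436)/2 = 197, and p = q + 42 = 239.
Check: 197 · 239 = 47083.

197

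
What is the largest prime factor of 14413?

14413 = 7 · 2059
2059 = 29 · 71
71 is prime.
So 14413 = 7 · 29 · 71; the largest prime factor is 71.

71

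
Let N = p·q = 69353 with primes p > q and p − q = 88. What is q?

Since p = q + 88, we have 69353 = q(q + 88), so q² + 88q − 69353 = 0.
Discriminant: 88² + 4·69353 = 7744 + 277412 = 285156; √285156 = 534.
q = (−88 + 534)/2 = 223, and p = q + 88 = 311.
Check: 223 · 311 = 69353.

223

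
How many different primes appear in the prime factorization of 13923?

4

13923 = 3^2 · 1547
1547 = 7 · 221
221 = 13 · 17
13923 = 3^2 · 7 · 13 · 17, which has 4 distinct prime factors.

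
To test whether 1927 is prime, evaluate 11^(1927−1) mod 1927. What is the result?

484

11^1 ≡ 11 (mod 1927)
11^2 ≡ 11^2 = 121 ≡ 121 (mod 1927)
11^4 ≡ 121^2 = 14641 ≡ 1152 (mod 1927)
11^8 ≡ 1152^2 = 1327104 ≡ 1328 (mod 1927)
11^16 ≡ 1328^2 = 1763584 ≡ 379 (mod 1927)
11^32 ≡ 379^2 = 143641 ≡ 1043 (mod 1927)
11^64 ≡ 1043^2 = 1087849 ≡ 1021 (mod 1927)
11^128 ≡ 1021^2 = 1042441 ≡ 1861 (mod 1927)
11^256 ≡ 1861^2 = 3463321 ≡ 502 (mod 1927)
11^512 ≡ 502^2 = 252004 ≡ 1494 (mod 1927)
11^1024 ≡ 1494^2 = 2232036 ≡ 570 (mod 1927)
1926 = 1024 + 512 + 256 + 128 + 4 + 2 in binary powers of 2.
So 11^1926 ≡ 570 · 1494 · 502 · 1861 · 1152 · 121 ≡ 484 (mod 1927).
Since 484 ≠ 1, base 11 is a Fermat witness: 1927 is composite.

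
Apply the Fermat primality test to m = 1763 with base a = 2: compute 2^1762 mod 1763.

2^1 ≡ 2 (mod 1763)
2^2 ≡ 2^2 = 4 ≡ 4 (mod 1763)
2^4 ≡ 4^2 = 16 ≡ 16 (mod 1763)
2^8 ≡ 16^2 = 256 ≡ 256 (mod 1763)
2^16 ≡ 256^2 = 65536 ≡ 305 (mod 1763)
2^32 ≡ 305^2 = 93025 ≡ 1349 (mod 1763)
2^64 ≡ 1349^2 = 1819801 ≡ 385 (mod 1763)
2^128 ≡ 385^2 = 148225 ≡ 133 (mod 1763)
2^256 ≡ 133^2 = 17689 ≡ 59 (mod 1763)
2^512 ≡ 59^2 = 3481 ≡ 1718 (mod 1763)
2^1024 ≡ 1718^2 = 2951524 ≡ 262 (mod 1763)
1762 = 1024 + 512 + 128 + 64 + 32 + 2 in binary powers of 2.
So 2^1762 ≡ 262 · 1718 · 133 · 385 · 1349 · 4 ≡ 742 (mod 1763).
Since 742 ≠ 1, base 2 is a Fermat witness: 1763 is composite.

742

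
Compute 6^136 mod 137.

1

6^1 ≡ 6 (mod 137)
6^2 ≡ 6^2 = 36 ≡ 36 (mod 137)
6^4 ≡ 36^2 = 1296 ≡ 63 (mod 137)
6^8 ≡ 63^2 = 3969 ≡ 133 (mod 137)
6^16 ≡ 133^2 = 17689 ≡ 16 (mod 137)
6^32 ≡ 16^2 = 256 ≡ 119 (mod 137)
6^64 ≡ 119^2 = 14161 ≡ 50 (mod 137)
6^128 ≡ 50^2 = 2500 ≡ 34 (mod 137)
136 = 128 + 8 in binary powers of 2.
So 6^136 ≡ 34 · 133 ≡ 1 (mod 137).
Since the result is 1, base 6 gives no evidence that 137 is composite.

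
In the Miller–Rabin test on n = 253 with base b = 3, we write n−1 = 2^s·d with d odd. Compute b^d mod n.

253 − 1 = 252 = 2^2 · 63, so d = 63.
3^1 ≡ 3 (mod 253)
3^2 ≡ 3^2 = 9 ≡ 9 (mod 253)
3^4 ≡ 9^2 = 81 ≡ 81 (mod 253)
3^8 ≡ 81^2 = 6561 ≡ 236 (mod 253)
3^16 ≡ 236^2 = 55696 ≡ 36 (mod 253)
3^32 ≡ 36^2 = 1296 ≡ 31 (mod 253)
63 = 32 + 16 + 8 + 4 + 2 + 1 in binary powers of 2.
So 3^63 ≡ 31 · 36 · 236 · 81 · 9 · 3 ≡ 236 (mod 253).
Squaring chain: 236 → 36; never reaches −1, so base 3 is a Miller–Rabin witness that 253 is composite.

236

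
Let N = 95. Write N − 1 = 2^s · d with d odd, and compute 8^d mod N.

12

95 − 1 = 94 = 2^1 · 47, so d = 47.
8^1 ≡ 8 (mod 95)
8^2 ≡ 8^2 = 64 ≡ 64 (mod 95)
8^4 ≡ 64^2 = 4096 ≡ 11 (mod 95)
8^8 ≡ 11^2 = 121 ≡ 26 (mod 95)
8^16 ≡ 26^2 = 676 ≡ 11 (mod 95)
8^32 ≡ 11^2 = 121 ≡ 26 (mod 95)
47 = 32 + 8 + 4 + 2 + 1 in binary powers of 2.
So 8^47 ≡ 26 · 26 · 11 · 64 · 8 ≡ 12 (mod 95).
Squaring chain: 12; never reaches −1, so base 8 is a Miller–Rabin witness that 95 is composite.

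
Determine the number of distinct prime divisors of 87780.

87780 = 2^2 · 21945
21945 = 3 · 7315
7315 = 5 · 1463
1463 = 7 · 209
209 = 11 · 19
87780 = 2^2 · 3 · 5 · 7 · 11 · 19, which has 6 distinct prime factors.

6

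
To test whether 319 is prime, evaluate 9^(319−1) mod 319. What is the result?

9^1 ≡ 9 (mod 319)
9^2 ≡ 9^2 = 81 ≡ 81 (mod 319)
9^4 ≡ 81^2 = 6561 ≡ 181 (mod 319)
9^8 ≡ 181^2 = 32761 ≡ 223 (mod 319)
9^16 ≡ 223^2 = 49729 ≡ 284 (mod 319)
9^32 ≡ 284^2 = 80656 ≡ 268 (mod 319)
9^64 ≡ 268^2 = 71824 ≡ 49 (mod 319)
9^128 ≡ 49^2 = 2401 ≡ 168 (mod 319)
9^256 ≡ 168^2 = 28224 ≡ 152 (mod 319)
318 = 256 + 32 + 16 + 8 + 4 + 2 in binary powers of 2.
So 9^318 ≡ 152 · 268 · 284 · 223 · 181 · 81 ≡ 25 (mod 319).
Since 25 ≠ 1, base 9 is a Fermat witness: 319 is composite.

25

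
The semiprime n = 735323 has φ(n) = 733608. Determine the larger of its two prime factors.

887

φ(n) = (p−1)(q−1) = n − (p+q) + 1, so p + q = 735323 − 733608 + 1 = 1716.
p and q are the roots of t² − 1716t + 735323 = 0.
Discriminant: 1716² − 4·735323 = 2944656 − 2941292 = 3364; √3364 = 58.
q = (1716 − 58)/2 = 829, p = (1716 + 58)/2 = 887.
Check: 829 · 887 = 735323.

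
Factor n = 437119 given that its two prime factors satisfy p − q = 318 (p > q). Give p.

839

Since p = q + 318, we have 437119 = q(q + 318), so q² + 318q − 437119 = 0.
Discriminant: 318² + 4·437119 = 101124 + 1748476 = 1849600; √1849600 = 1360.
q = (−318 + 1360)/2 = 521, and p = q + 318 = 839.
Check: 521 · 839 = 437119.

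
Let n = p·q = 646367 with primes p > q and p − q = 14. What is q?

Since p = q + 14, we have 646367 = q(q + 14), so q² + 14q − 646367 = 0.
Discriminant: 14² + 4·646367 = 196 + 2585468 = 2585664; √2585664 = 1608.
q = (−14 + 1608)/2 = 797, and p = q + 14 = 811.
Check: 797 · 811 = 646367.

797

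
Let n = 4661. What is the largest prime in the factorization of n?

4661 = 59 · 79
79 is prime.
So 4661 = 59 · 79; the largest prime factor is 79.

79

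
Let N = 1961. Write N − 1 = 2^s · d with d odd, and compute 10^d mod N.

1210

1961 − 1 = 1960 = 2^3 · 245, so d = 245.
10^1 ≡ 10 (mod 1961)
10^2 ≡ 10^2 = 100 ≡ 100 (mod 1961)
10^4 ≡ 100^2 = 10000 ≡ 195 (mod 1961)
10^8 ≡ 195^2 = 38025 ≡ 766 (mod 1961)
10^16 ≡ 766^2 = 586756 ≡ 417 (mod 1961)
10^32 ≡ 417^2 = 173889 ≡ 1321 (mod 1961)
10^64 ≡ 1321^2 = 1745041 ≡ 1712 (mod 1961)
10^128 ≡ 1712^2 = 2930944 ≡ 1210 (mod 1961)
245 = 128 + 64 + 32 + 16 + 4 + 1 in binary powers of 2.
So 10^245 ≡ 1210 · 1712 · 1321 · 417 · 195 · 10 ≡ 1210 (mod 1961).
Squaring chain: 1210 → 1194 → 1950; never reaches −1, so base 10 is a Miller–Rabin witness that 1961 is composite.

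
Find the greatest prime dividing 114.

19

114 = 2 · 57
57 = 3 · 19
19 is prime.
So 114 = 2 · 3 · 19; the largest prime factor is 19.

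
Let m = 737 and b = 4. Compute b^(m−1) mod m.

26

4^1 ≡ 4 (mod 737)
4^2 ≡ 4^2 = 16 ≡ 16 (mod 737)
4^4 ≡ 16^2 = 256 ≡ 256 (mod 737)
4^8 ≡ 256^2 = 65536 ≡ 680 (mod 737)
4^16 ≡ 680^2 = 462400 ≡ 301 (mod 737)
4^32 ≡ 301^2 = 90601 ≡ 687 (mod 737)
4^64 ≡ 687^2 = 471969 ≡ 289 (mod 737)
4^128 ≡ 289^2 = 83521 ≡ 240 (mod 737)
4^256 ≡ 240^2 = 57600 ≡ 114 (mod 737)
4^512 ≡ 114^2 = 12996 ≡ 467 (mod 737)
736 = 512 + 128 + 64 + 32 in binary powers of 2.
So 4^736 ≡ 467 · 240 · 289 · 687 ≡ 26 (mod 737).
Since 26 ≠ 1, base 4 is a Fermat witness: 737 is composite.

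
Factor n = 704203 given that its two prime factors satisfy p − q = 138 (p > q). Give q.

Since p = q + 138, we have 704203 = q(q + 138), so q² + 138q − 704203 = 0.
Discriminant: 138² + 4·704203 = 19044 + 2816812 = 2835856; √2835856 = 1684.
q = (−138 + 1684)/2 = 773, and p = q + 138 = 911.
Check: 773 · 911 = 704203.

773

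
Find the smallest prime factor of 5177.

31

5177 is odd.
Digit sum 20, not divisible by 3.
Ends in 7: not divisible by 5.
7: 5177 = 7·739 + 4
11: 5177 = 11·470 + 7
13: 5177 = 13·398 + 3
17: 5177 = 17·304 + 9
19: 5177 = 19·272 + 9
23: 5177 = 23·225 + 2
29: 5177 = 29·178 + 15
31: 5177 = 31·167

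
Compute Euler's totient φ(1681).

Factor: 1681 = 41^2.
φ(1681) = 41^1·(41−1) = 1640.

1640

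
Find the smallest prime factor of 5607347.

5607347 is odd.
Digit sum 32, not divisible by 3.
Ends in 7: not divisible by 5.
7: 5607347 = 7·801049 + 4
11: 5607347 = 11·509758 + 9
13: 5607347 = 13·431334 + 5
17: 5607347 = 17·329843 + 16
19: 5607347 = 19·295123 + 10
23: 5607347 = 23·243797 + 16
29: 5607347 = 29·193356 + 23
31: 5607347 = 31·180882 + 5
37: 5607347 = 37·151549 + 34
41: 5607347 = 41·136764 + 23
43: 5607347 = 43·130403 + 18
47: 5607347 = 47·119305 + 12
53: 5607347 = 53·105799

53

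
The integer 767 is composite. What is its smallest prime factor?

13

767 is odd.
Digit sum 20, not divisible by 3.
Ends in 7: not divisible by 5.
7: 767 = 7·109 + 4
11: 767 = 11·69 + 8
13: 767 = 13·59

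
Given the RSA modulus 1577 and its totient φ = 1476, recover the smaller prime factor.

φ(n) = (p−1)(q−1) = n − (p+q) + 1, so p + q = 1577 − 1476 + 1 = 102.
p and q are the roots of t² − 102t + 1577 = 0.
Discriminant: 102² − 4·1577 = 10404 − 6308 = 4096; √4096 = 64.
q = (102 − 64)/2 = 19, p = (102 + 64)/2 = 83.
Check: 19 · 83 = 1577.

19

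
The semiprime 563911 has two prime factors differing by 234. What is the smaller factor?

Since p = q + 234, we have 563911 = q(q + 234), so q² + 234q − 563911 = 0.
Discriminant: 234² + 4·563911 = 54756 + 2255644 = 2310400; √2310400 = 1520.
q = (−234 + 1520)/2 = 643, and p = q + 234 = 877.
Check: 643 · 877 = 563911.

643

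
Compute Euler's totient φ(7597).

7420

Factor: 7597 = 71 · 107.
φ(7597) = (71−1) · (107−1) = 70 · 106 = 7420.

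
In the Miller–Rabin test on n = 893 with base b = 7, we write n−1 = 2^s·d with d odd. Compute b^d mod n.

893 − 1 = 892 = 2^2 · 223, so d = 223.
7^1 ≡ 7 (mod 893)
7^2 ≡ 7^2 = 49 ≡ 49 (mod 893)
7^4 ≡ 49^2 = 2401 ≡ 615 (mod 893)
7^8 ≡ 615^2 = 378225 ≡ 486 (mod 893)
7^16 ≡ 486^2 = 236196 ≡ 444 (mod 893)
7^32 ≡ 444^2 = 197136 ≡ 676 (mod 893)
7^64 ≡ 676^2 = 456976 ≡ 653 (mod 893)
7^128 ≡ 653^2 = 426409 ≡ 448 (mod 893)
223 = 128 + 64 + 16 + 8 + 4 + 2 + 1 in binary powers of 2.
So 7^223 ≡ 448 · 653 · 444 · 486 · 615 · 49 · 7 ≡ 444 (mod 893).
Squaring chain: 444 → 676; never reaches −1, so base 7 is a Miller–Rabin witness that 893 is composite.

444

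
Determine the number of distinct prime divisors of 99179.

99179 = 41^2 · 59
99179 = 41^2 · 59, which has 2 distinct prime factors.

2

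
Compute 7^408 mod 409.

7^1 ≡ 7 (mod 409)
7^2 ≡ 7^2 = 49 ≡ 49 (mod 409)
7^4 ≡ 49^2 = 2401 ≡ 356 (mod 409)
7^8 ≡ 356^2 = 126736 ≡ 355 (mod 409)
7^16 ≡ 355^2 = 126025 ≡ 53 (mod 409)
7^32 ≡ 53^2 = 2809 ≡ 355 (mod 409)
7^64 ≡ 355^2 = 126025 ≡ 53 (mod 409)
7^128 ≡ 53^2 = 2809 ≡ 355 (mod 409)
7^256 ≡ 355^2 = 126025 ≡ 53 (mod 409)
408 = 256 + 128 + 16 + 8 in binary powers of 2.
So 7^408 ≡ 53 · 355 · 53 · 355 ≡ 1 (mod 409).
Since the result is 1, base 7 gives no evidence that 409 is composite.

1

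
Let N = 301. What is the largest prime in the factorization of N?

43

301 = 7 · 43
43 is prime.
So 301 = 7 · 43; the largest prime factor is 43.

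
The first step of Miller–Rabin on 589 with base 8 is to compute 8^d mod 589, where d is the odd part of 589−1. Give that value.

589 − 1 = 588 = 2^2 · 147, so d = 147.
8^1 ≡ 8 (mod 589)
8^2 ≡ 8^2 = 64 ≡ 64 (mod 589)
8^4 ≡ 64^2 = 4096 ≡ 562 (mod 589)
8^8 ≡ 562^2 = 315844 ≡ 140 (mod 589)
8^16 ≡ 140^2 = 19600 ≡ 163 (mod 589)
8^32 ≡ 163^2 = 26569 ≡ 64 (mod 589)
8^64 ≡ 64^2 = 4096 ≡ 562 (mod 589)
8^128 ≡ 562^2 = 315844 ≡ 140 (mod 589)
147 = 128 + 16 + 2 + 1 in binary powers of 2.
So 8^147 ≡ 140 · 163 · 64 · 8 ≡ 436 (mod 589).
Squaring chain: 436 → 438; never reaches −1, so base 8 is a Miller–Rabin witness that 589 is composite.

436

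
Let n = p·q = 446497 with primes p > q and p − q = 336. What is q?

Since p = q + 336, we have 446497 = q(q + 336), so q² + 336q − 446497 = 0.
Discriminant: 336² + 4·446497 = 112896 + 1785988 = 1898884; √1898884 = 1378.
q = (−336 + 1378)/2 = 521, and p = q + 336 = 857.
Check: 521 · 857 = 446497.

521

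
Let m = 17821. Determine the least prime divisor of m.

17821 is odd.
Digit sum 19, not divisible by 3.
Ends in 1: not divisible by 5.
7: 17821 = 7·2545 + 6
11: 17821 = 11·1620 + 1
13: 17821 = 13·1370 + 11
17: 17821 = 17·1048 + 5
19: 17821 = 19·937 + 18
23: 17821 = 23·774 + 19
29: 17821 = 29·614 + 15
31: 17821 = 31·574 + 27
37: 17821 = 37·481 + 24
41: 17821 = 41·434 + 27
43: 17821 = 43·414 + 19
47: 17821 = 47·379 + 8
53: 17821 = 53·336 + 13
59: 17821 = 59·302 + 3
61: 17821 = 61·292 + 9
67: 17821 = 67·265 + 66
71: 17821 = 71·251

71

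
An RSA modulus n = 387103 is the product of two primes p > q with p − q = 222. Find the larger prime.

743

Since p = q + 222, we have 387103 = q(q + 222), so q² + 222q − 387103 = 0.
Discriminant: 222² + 4·387103 = 49284 + 1548412 = 1597696; √1597696 = 1264.
q = (−222 + 1264)/2 = 521, and p = q + 222 = 743.
Check: 521 · 743 = 387103.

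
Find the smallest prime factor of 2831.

19

2831 is odd.
Digit sum 14, not divisible by 3.
Ends in 1: not divisible by 5.
7: 2831 = 7·404 + 3
11: 2831 = 11·257 + 4
13: 2831 = 13·217 + 10
17: 2831 = 17·166 + 9
19: 2831 = 19·149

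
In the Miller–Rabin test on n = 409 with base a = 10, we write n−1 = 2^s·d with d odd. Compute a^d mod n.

143

409 − 1 = 408 = 2^3 · 51, so d = 51.
10^1 ≡ 10 (mod 409)
10^2 ≡ 10^2 = 100 ≡ 100 (mod 409)
10^4 ≡ 100^2 = 10000 ≡ 184 (mod 409)
10^8 ≡ 184^2 = 33856 ≡ 318 (mod 409)
10^16 ≡ 318^2 = 101124 ≡ 101 (mod 409)
10^32 ≡ 101^2 = 10201 ≡ 385 (mod 409)
51 = 32 + 16 + 2 + 1 in binary powers of 2.
So 10^51 ≡ 385 · 101 · 100 · 10 ≡ 143 (mod 409).
Squaring chain: 143 → 408 → 1; reaches −1, so base 10 does not prove 409 composite.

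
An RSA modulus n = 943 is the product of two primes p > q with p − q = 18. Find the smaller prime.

Since p = q + 18, we have 943 = q(q + 18), so q² + 18q − 943 = 0.
Discriminant: 18² + 4·943 = 324 + 3772 = 4096; √4096 = 64.
q = (−18 + 64)/2 = 23, and p = q + 18 = 41.
Check: 23 · 41 = 943.

23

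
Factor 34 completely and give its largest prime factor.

17

34 = 2 · 17
17 is prime.
So 34 = 2 · 17; the largest prime factor is 17.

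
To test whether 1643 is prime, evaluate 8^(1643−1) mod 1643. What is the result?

8^1 ≡ 8 (mod 1643)
8^2 ≡ 8^2 = 64 ≡ 64 (mod 1643)
8^4 ≡ 64^2 = 4096 ≡ 810 (mod 1643)
8^8 ≡ 810^2 = 656100 ≡ 543 (mod 1643)
8^16 ≡ 543^2 = 294849 ≡ 752 (mod 1643)
8^32 ≡ 752^2 = 565504 ≡ 312 (mod 1643)
8^64 ≡ 312^2 = 97344 ≡ 407 (mod 1643)
8^128 ≡ 407^2 = 165649 ≡ 1349 (mod 1643)
8^256 ≡ 1349^2 = 1819801 ≡ 1000 (mod 1643)
8^512 ≡ 1000^2 = 1000000 ≡ 1056 (mod 1643)
8^1024 ≡ 1056^2 = 1115136 ≡ 1182 (mod 1643)
1642 = 1024 + 512 + 64 + 32 + 8 + 2 in binary powers of 2.
So 8^1642 ≡ 1182 · 1056 · 407 · 312 · 543 · 64 ≡ 250 (mod 1643).
Since 250 ≠ 1, base 8 is a Fermat witness: 1643 is composite.

250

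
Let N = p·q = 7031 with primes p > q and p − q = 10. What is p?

89

Since p = q + 10, we have 7031 = q(q + 10), so q² + 10q − 7031 = 0.
Discriminant: 10² + 4·7031 = 100 + 28124 = 28224; √28224 = 168.
q = (−10 + 168)/2 = 79, and p = q + 10 = 89.
Check: 79 · 89 = 7031.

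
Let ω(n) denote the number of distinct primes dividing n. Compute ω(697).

2

697 = 17 · 41
697 = 17 · 41, which has 2 distinct prime factors.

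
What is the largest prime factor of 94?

47

94 = 2 · 47
47 is prime.
So 94 = 2 · 47; the largest prime factor is 47.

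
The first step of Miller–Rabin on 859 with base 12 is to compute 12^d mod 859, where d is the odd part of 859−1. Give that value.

859 − 1 = 858 = 2^1 · 429, so d = 429.
12^1 ≡ 12 (mod 859)
12^2 ≡ 12^2 = 144 ≡ 144 (mod 859)
12^4 ≡ 144^2 = 20736 ≡ 120 (mod 859)
12^8 ≡ 120^2 = 14400 ≡ 656 (mod 859)
12^16 ≡ 656^2 = 430336 ≡ 836 (mod 859)
12^32 ≡ 836^2 = 698896 ≡ 529 (mod 859)
12^64 ≡ 529^2 = 279841 ≡ 666 (mod 859)
12^128 ≡ 666^2 = 443556 ≡ 312 (mod 859)
12^256 ≡ 312^2 = 97344 ≡ 277 (mod 859)
429 = 256 + 128 + 32 + 8 + 4 + 1 in binary powers of 2.
So 12^429 ≡ 277 · 312 · 529 · 656 · 120 · 12 ≡ 858 (mod 859).
Since 12^d ≡ 858 (mod 859), base 12 does not prove 859 composite.

858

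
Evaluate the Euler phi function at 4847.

Factor: 4847 = 37 · 131.
φ(4847) = (37−1) · (131−1) = 36 · 130 = 4680.

4680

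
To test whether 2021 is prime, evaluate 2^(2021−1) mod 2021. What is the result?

661

2^1 ≡ 2 (mod 2021)
2^2 ≡ 2^2 = 4 ≡ 4 (mod 2021)
2^4 ≡ 4^2 = 16 ≡ 16 (mod 2021)
2^8 ≡ 16^2 = 256 ≡ 256 (mod 2021)
2^16 ≡ 256^2 = 65536 ≡ 864 (mod 2021)
2^32 ≡ 864^2 = 746496 ≡ 747 (mod 2021)
2^64 ≡ 747^2 = 558009 ≡ 213 (mod 2021)
2^128 ≡ 213^2 = 45369 ≡ 907 (mod 2021)
2^256 ≡ 907^2 = 822649 ≡ 102 (mod 2021)
2^512 ≡ 102^2 = 10404 ≡ 299 (mod 2021)
2^1024 ≡ 299^2 = 89401 ≡ 477 (mod 2021)
2020 = 1024 + 512 + 256 + 128 + 64 + 32 + 4 in binary powers of 2.
So 2^2020 ≡ 477 · 299 · 102 · 907 · 213 · 747 · 16 ≡ 661 (mod 2021).
Since 661 ≠ 1, base 2 is a Fermat witness: 2021 is composite.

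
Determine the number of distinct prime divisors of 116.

116 = 2^2 · 29
116 = 2^2 · 29, which has 2 distinct prime factors.

2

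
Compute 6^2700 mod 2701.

1

6^1 ≡ 6 (mod 2701)
6^2 ≡ 6^2 = 36 ≡ 36 (mod 2701)
6^4 ≡ 36^2 = 1296 ≡ 1296 (mod 2701)
6^8 ≡ 1296^2 = 1679616 ≡ 2295 (mod 2701)
6^16 ≡ 2295^2 = 5267025 ≡ 75 (mod 2701)
6^32 ≡ 75^2 = 5625 ≡ 223 (mod 2701)
6^64 ≡ 223^2 = 49729 ≡ 1111 (mod 2701)
6^128 ≡ 1111^2 = 1234321 ≡ 2665 (mod 2701)
6^256 ≡ 2665^2 = 7102225 ≡ 1296 (mod 2701)
6^512 ≡ 1296^2 = 1679616 ≡ 2295 (mod 2701)
6^1024 ≡ 2295^2 = 5267025 ≡ 75 (mod 2701)
6^2048 ≡ 75^2 = 5625 ≡ 223 (mod 2701)
2700 = 2048 + 512 + 128 + 8 + 4 in binary powers of 2.
So 6^2700 ≡ 223 · 2295 · 2665 · 2295 · 1296 ≡ 1 (mod 2701).
Since the result is 1, base 6 gives no evidence that 2701 is composite.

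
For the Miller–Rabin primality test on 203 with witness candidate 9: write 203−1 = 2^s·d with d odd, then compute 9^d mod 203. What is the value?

4

203 − 1 = 202 = 2^1 · 101, so d = 101.
9^1 ≡ 9 (mod 203)
9^2 ≡ 9^2 = 81 ≡ 81 (mod 203)
9^4 ≡ 81^2 = 6561 ≡ 65 (mod 203)
9^8 ≡ 65^2 = 4225 ≡ 165 (mod 203)
9^16 ≡ 165^2 = 27225 ≡ 23 (mod 203)
9^32 ≡ 23^2 = 529 ≡ 123 (mod 203)
9^64 ≡ 123^2 = 15129 ≡ 107 (mod 203)
101 = 64 + 32 + 4 + 1 in binary powers of 2.
So 9^101 ≡ 107 · 123 · 65 · 9 ≡ 4 (mod 203).
Squaring chain: 4; never reaches −1, so base 9 is a Miller–Rabin witness that 203 is composite.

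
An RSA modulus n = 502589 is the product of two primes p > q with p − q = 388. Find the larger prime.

929

Since p = q + 388, we have 502589 = q(q + 388), so q² + 388q − 502589 = 0.
Discriminant: 388² + 4·502589 = 150544 + 2010356 = 2160900; √2160900 = 1470.
q = (−388 + 1470)/2 = 541, and p = q + 388 = 929.
Check: 541 · 929 = 502589.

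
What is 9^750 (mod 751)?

9^1 ≡ 9 (mod 751)
9^2 ≡ 9^2 = 81 ≡ 81 (mod 751)
9^4 ≡ 81^2 = 6561 ≡ 553 (mod 751)
9^8 ≡ 553^2 = 305809 ≡ 152 (mod 751)
9^16 ≡ 152^2 = 23104 ≡ 574 (mod 751)
9^32 ≡ 574^2 = 329476 ≡ 538 (mod 751)
9^64 ≡ 538^2 = 289444 ≡ 309 (mod 751)
9^128 ≡ 309^2 = 95481 ≡ 104 (mod 751)
9^256 ≡ 104^2 = 10816 ≡ 302 (mod 751)
9^512 ≡ 302^2 = 91204 ≡ 333 (mod 751)
750 = 512 + 128 + 64 + 32 + 8 + 4 + 2 in binary powers of 2.
So 9^750 ≡ 333 · 104 · 309 · 538 · 152 · 553 · 81 ≡ 1 (mod 751).
Since the result is 1, base 9 gives no evidence that 751 is composite.

1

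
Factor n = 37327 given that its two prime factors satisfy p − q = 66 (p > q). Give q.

163

Since p = q + 66, we have 37327 = q(q + 66), so q² + 66q − 37327 = 0.
Discriminant: 66² + 4·37327 = 4356 + 149308 = 153664; √153664 = 392.
q = (−66 + 392)/2 = 163, and p = q + 66 = 229.
Check: 163 · 229 = 37327.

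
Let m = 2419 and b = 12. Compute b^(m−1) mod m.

12^1 ≡ 12 (mod 2419)
12^2 ≡ 12^2 = 144 ≡ 144 (mod 2419)
12^4 ≡ 144^2 = 20736 ≡ 1384 (mod 2419)
12^8 ≡ 1384^2 = 1915456 ≡ 2027 (mod 2419)
12^16 ≡ 2027^2 = 4108729 ≡ 1267 (mod 2419)
12^32 ≡ 1267^2 = 1605289 ≡ 1492 (mod 2419)
12^64 ≡ 1492^2 = 2226064 ≡ 584 (mod 2419)
12^128 ≡ 584^2 = 341056 ≡ 2396 (mod 2419)
12^256 ≡ 2396^2 = 5740816 ≡ 529 (mod 2419)
12^512 ≡ 529^2 = 279841 ≡ 1656 (mod 2419)
12^1024 ≡ 1656^2 = 2742336 ≡ 1609 (mod 2419)
12^2048 ≡ 1609^2 = 2588881 ≡ 551 (mod 2419)
2418 = 2048 + 256 + 64 + 32 + 16 + 2 in binary powers of 2.
So 12^2418 ≡ 551 · 529 · 584 · 1492 · 1267 · 144 ≡ 121 (mod 2419).
Since 121 ≠ 1, base 12 is a Fermat witness: 2419 is composite.

121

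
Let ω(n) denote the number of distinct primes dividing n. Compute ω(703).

2

703 = 19 · 37
703 = 19 · 37, which has 2 distinct prime factors.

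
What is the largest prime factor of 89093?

89093 = 41 · 2173
2173 = 41 · 53
53 is prime.
So 89093 = 41^2 · 53; the largest prime factor is 53.

53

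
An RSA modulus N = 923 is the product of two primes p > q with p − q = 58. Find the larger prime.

71

Since p = q + 58, we have 923 = q(q + 58), so q² + 58q − 923 = 0.
Discriminant: 58² + 4·923 = 3364 + 3692 = 7056; √7056 = 84.
q = (−58 + 84)/2 = 13, and p = q + 58 = 71.
Check: 13 · 71 = 923.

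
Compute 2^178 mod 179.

2^1 ≡ 2 (mod 179)
2^2 ≡ 2^2 = 4 ≡ 4 (mod 179)
2^4 ≡ 4^2 = 16 ≡ 16 (mod 179)
2^8 ≡ 16^2 = 256 ≡ 77 (mod 179)
2^16 ≡ 77^2 = 5929 ≡ 22 (mod 179)
2^32 ≡ 22^2 = 484 ≡ 126 (mod 179)
2^64 ≡ 126^2 = 15876 ≡ 124 (mod 179)
2^128 ≡ 124^2 = 15376 ≡ 161 (mod 179)
178 = 128 + 32 + 16 + 2 in binary powers of 2.
So 2^178 ≡ 161 · 126 · 22 · 4 ≡ 1 (mod 179).
Since the result is 1, base 2 gives no evidence that 179 is composite.

1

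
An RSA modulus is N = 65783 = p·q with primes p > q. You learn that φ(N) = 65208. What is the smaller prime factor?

φ(n) = (p−1)(q−1) = n − (p+q) + 1, so p + q = 65783 − 65208 + 1 = 576.
p and q are the roots of t² − 576t + 65783 = 0.
Discriminant: 576² − 4·65783 = 331776 − 263132 = 68644; √68644 = 262.
q = (576 − 262)/2 = 157, p = (576 + 262)/2 = 419.
Check: 157 · 419 = 65783.

157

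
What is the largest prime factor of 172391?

172391 = 31 · 5561
5561 = 67 · 83
83 is prime.
So 172391 = 31 · 67 · 83; the largest prime factor is 83.

83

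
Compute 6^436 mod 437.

6^1 ≡ 6 (mod 437)
6^2 ≡ 6^2 = 36 ≡ 36 (mod 437)
6^4 ≡ 36^2 = 1296 ≡ 422 (mod 437)
6^8 ≡ 422^2 = 178084 ≡ 225 (mod 437)
6^16 ≡ 225^2 = 50625 ≡ 370 (mod 437)
6^32 ≡ 370^2 = 136900 ≡ 119 (mod 437)
6^64 ≡ 119^2 = 14161 ≡ 177 (mod 437)
6^128 ≡ 177^2 = 31329 ≡ 302 (mod 437)
6^256 ≡ 302^2 = 91204 ≡ 308 (mod 437)
436 = 256 + 128 + 32 + 16 + 4 in binary powers of 2.
So 6^436 ≡ 308 · 302 · 119 · 370 · 422 ≡ 118 (mod 437).
Since 118 ≠ 1, base 6 is a Fermat witness: 437 is composite.

118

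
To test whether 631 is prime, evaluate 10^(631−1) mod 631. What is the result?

10^1 ≡ 10 (mod 631)
10^2 ≡ 10^2 = 100 ≡ 100 (mod 631)
10^4 ≡ 100^2 = 10000 ≡ 535 (mod 631)
10^8 ≡ 535^2 = 286225 ≡ 382 (mod 631)
10^16 ≡ 382^2 = 145924 ≡ 163 (mod 631)
10^32 ≡ 163^2 = 26569 ≡ 67 (mod 631)
10^64 ≡ 67^2 = 4489 ≡ 72 (mod 631)
10^128 ≡ 72^2 = 5184 ≡ 136 (mod 631)
10^256 ≡ 136^2 = 18496 ≡ 197 (mod 631)
10^512 ≡ 197^2 = 38809 ≡ 318 (mod 631)
630 = 512 + 64 + 32 + 16 + 4 + 2 in binary powers of 2.
So 10^630 ≡ 318 · 72 · 67 · 163 · 535 · 100 ≡ 1 (mod 631).
Since the result is 1, base 10 gives no evidence that 631 is composite.

1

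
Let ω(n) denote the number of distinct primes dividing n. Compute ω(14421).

4

14421 = 3 · 4807
4807 = 11 · 437
437 = 19 · 23
14421 = 3 · 11 · 19 · 23, which has 4 distinct prime factors.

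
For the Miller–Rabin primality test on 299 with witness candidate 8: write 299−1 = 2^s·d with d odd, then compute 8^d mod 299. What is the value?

151

299 − 1 = 298 = 2^1 · 149, so d = 149.
8^1 ≡ 8 (mod 299)
8^2 ≡ 8^2 = 64 ≡ 64 (mod 299)
8^4 ≡ 64^2 = 4096 ≡ 209 (mod 299)
8^8 ≡ 209^2 = 43681 ≡ 27 (mod 299)
8^16 ≡ 27^2 = 729 ≡ 131 (mod 299)
8^32 ≡ 131^2 = 17161 ≡ 118 (mod 299)
8^64 ≡ 118^2 = 13924 ≡ 170 (mod 299)
8^128 ≡ 170^2 = 28900 ≡ 196 (mod 299)
149 = 128 + 16 + 4 + 1 in binary powers of 2.
So 8^149 ≡ 196 · 131 · 209 · 8 ≡ 151 (mod 299).
Squaring chain: 151; never reaches −1, so base 8 is a Miller–Rabin witness that 299 is composite.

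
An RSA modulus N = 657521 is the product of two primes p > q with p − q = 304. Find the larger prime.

977

Since p = q + 304, we have 657521 = q(q + 304), so q² + 304q − 657521 = 0.
Discriminant: 304² + 4·657521 = 92416 + 2630084 = 2722500; √2722500 = 1650.
q = (−304 + 1650)/2 = 673, and p = q + 304 = 977.
Check: 673 · 977 = 657521.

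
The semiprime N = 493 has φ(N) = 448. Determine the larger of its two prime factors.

φ(n) = (p−1)(q−1) = n − (p+q) + 1, so p + q = 493 − 448 + 1 = 46.
p and q are the roots of t² − 46t + 493 = 0.
Discriminant: 46² − 4·493 = 2116 − 1972 = 144; √144 = 12.
q = (46 − 12)/2 = 17, p = (46 + 12)/2 = 29.
Check: 17 · 29 = 493.

29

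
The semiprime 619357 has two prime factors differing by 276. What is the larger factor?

Since p = q + 276, we have 619357 = q(q + 276), so q² + 276q − 619357 = 0.
Discriminant: 276² + 4·619357 = 76176 + 2477428 = 2553604; √2553604 = 1598.
q = (−276 + 1598)/2 = 661, and p = q + 276 = 937.
Check: 661 · 937 = 619357.

937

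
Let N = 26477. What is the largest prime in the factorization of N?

83

26477 = 11 · 2407
2407 = 29 · 83
83 is prime.
So 26477 = 11 · 29 · 83; the largest prime factor is 83.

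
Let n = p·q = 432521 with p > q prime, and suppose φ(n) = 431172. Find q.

φ(n) = (p−1)(q−1) = n − (p+q) + 1, so p + q = 432521 − 431172 + 1 = 1350.
p and q are the roots of t² − 1350t + 432521 = 0.
Discriminant: 1350² − 4·432521 = 1822500 − 1730084 = 92416; √92416 = 304.
q = (1350 − 304)/2 = 523, p = (1350 + 304)/2 = 827.
Check: 523 · 827 = 432521.

523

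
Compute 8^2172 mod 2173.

346

8^1 ≡ 8 (mod 2173)
8^2 ≡ 8^2 = 64 ≡ 64 (mod 2173)
8^4 ≡ 64^2 = 4096 ≡ 1923 (mod 2173)
8^8 ≡ 1923^2 = 3697929 ≡ 1656 (mod 2173)
8^16 ≡ 1656^2 = 2742336 ≡ 10 (mod 2173)
8^32 ≡ 10^2 = 100 ≡ 100 (mod 2173)
8^64 ≡ 100^2 = 10000 ≡ 1308 (mod 2173)
8^128 ≡ 1308^2 = 1710864 ≡ 713 (mod 2173)
8^256 ≡ 713^2 = 508369 ≡ 2060 (mod 2173)
8^512 ≡ 2060^2 = 4243600 ≡ 1904 (mod 2173)
8^1024 ≡ 1904^2 = 3625216 ≡ 652 (mod 2173)
8^2048 ≡ 652^2 = 425104 ≡ 1369 (mod 2173)
2172 = 2048 + 64 + 32 + 16 + 8 + 4 in binary powers of 2.
So 8^2172 ≡ 1369 · 1308 · 100 · 10 · 1656 · 1923 ≡ 346 (mod 2173).
Since 346 ≠ 1, base 8 is a Fermat witness: 2173 is composite.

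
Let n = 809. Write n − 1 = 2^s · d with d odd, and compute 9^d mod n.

491

809 − 1 = 808 = 2^3 · 101, so d = 101.
9^1 ≡ 9 (mod 809)
9^2 ≡ 9^2 = 81 ≡ 81 (mod 809)
9^4 ≡ 81^2 = 6561 ≡ 89 (mod 809)
9^8 ≡ 89^2 = 7921 ≡ 640 (mod 809)
9^16 ≡ 640^2 = 409600 ≡ 246 (mod 809)
9^32 ≡ 246^2 = 60516 ≡ 650 (mod 809)
9^64 ≡ 650^2 = 422500 ≡ 202 (mod 809)
101 = 64 + 32 + 4 + 1 in binary powers of 2.
So 9^101 ≡ 202 · 650 · 89 · 9 ≡ 491 (mod 809).
Squaring chain: 491 → 808 → 1; reaches −1, so base 9 does not prove 809 composite.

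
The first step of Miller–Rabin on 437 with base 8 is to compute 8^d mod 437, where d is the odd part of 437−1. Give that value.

141

437 − 1 = 436 = 2^2 · 109, so d = 109.
8^1 ≡ 8 (mod 437)
8^2 ≡ 8^2 = 64 ≡ 64 (mod 437)
8^4 ≡ 64^2 = 4096 ≡ 163 (mod 437)
8^8 ≡ 163^2 = 26569 ≡ 349 (mod 437)
8^16 ≡ 349^2 = 121801 ≡ 315 (mod 437)
8^32 ≡ 315^2 = 99225 ≡ 26 (mod 437)
8^64 ≡ 26^2 = 676 ≡ 239 (mod 437)
109 = 64 + 32 + 8 + 4 + 1 in binary powers of 2.
So 8^109 ≡ 239 · 26 · 349 · 163 · 8 ≡ 141 (mod 437).
Squaring chain: 141 → 216; never reaches −1, so base 8 is a Miller–Rabin witness that 437 is composite.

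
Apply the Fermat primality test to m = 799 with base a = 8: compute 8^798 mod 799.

4

8^1 ≡ 8 (mod 799)
8^2 ≡ 8^2 = 64 ≡ 64 (mod 799)
8^4 ≡ 64^2 = 4096 ≡ 101 (mod 799)
8^8 ≡ 101^2 = 10201 ≡ 613 (mod 799)
8^16 ≡ 613^2 = 375769 ≡ 239 (mod 799)
8^32 ≡ 239^2 = 57121 ≡ 392 (mod 799)
8^64 ≡ 392^2 = 153664 ≡ 256 (mod 799)
8^128 ≡ 256^2 = 65536 ≡ 18 (mod 799)
8^256 ≡ 18^2 = 324 ≡ 324 (mod 799)
8^512 ≡ 324^2 = 104976 ≡ 307 (mod 799)
798 = 512 + 256 + 16 + 8 + 4 + 2 in binary powers of 2.
So 8^798 ≡ 307 · 324 · 239 · 613 · 101 · 64 ≡ 4 (mod 799).
Since 4 ≠ 1, base 8 is a Fermat witness: 799 is composite.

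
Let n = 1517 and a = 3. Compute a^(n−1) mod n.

3^1 ≡ 3 (mod 1517)
3^2 ≡ 3^2 = 9 ≡ 9 (mod 1517)
3^4 ≡ 9^2 = 81 ≡ 81 (mod 1517)
3^8 ≡ 81^2 = 6561 ≡ 493 (mod 1517)
3^16 ≡ 493^2 = 243049 ≡ 329 (mod 1517)
3^32 ≡ 329^2 = 108241 ≡ 534 (mod 1517)
3^64 ≡ 534^2 = 285156 ≡ 1477 (mod 1517)
3^128 ≡ 1477^2 = 2181529 ≡ 83 (mod 1517)
3^256 ≡ 83^2 = 6889 ≡ 821 (mod 1517)
3^512 ≡ 821^2 = 674041 ≡ 493 (mod 1517)
3^1024 ≡ 493^2 = 243049 ≡ 329 (mod 1517)
1516 = 1024 + 256 + 128 + 64 + 32 + 8 + 4 in binary powers of 2.
So 3^1516 ≡ 329 · 821 · 83 · 1477 · 534 · 493 · 81 ≡ 81 (mod 1517).
Since 81 ≠ 1, base 3 is a Fermat witness: 1517 is composite.

81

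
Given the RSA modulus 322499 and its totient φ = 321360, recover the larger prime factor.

619

φ(n) = (p−1)(q−1) = n − (p+q) + 1, so p + q = 322499 − 321360 + 1 = 1140.
p and q are the roots of t² − 1140t + 322499 = 0.
Discriminant: 1140² − 4·322499 = 1299600 − 1289996 = 9604; √9604 = 98.
q = (1140 − 98)/2 = 521, p = (1140 + 98)/2 = 619.
Check: 521 · 619 = 322499.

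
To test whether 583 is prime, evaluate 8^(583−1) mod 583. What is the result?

196

8^1 ≡ 8 (mod 583)
8^2 ≡ 8^2 = 64 ≡ 64 (mod 583)
8^4 ≡ 64^2 = 4096 ≡ 15 (mod 583)
8^8 ≡ 15^2 = 225 ≡ 225 (mod 583)
8^16 ≡ 225^2 = 50625 ≡ 487 (mod 583)
8^32 ≡ 487^2 = 237169 ≡ 471 (mod 583)
8^64 ≡ 471^2 = 221841 ≡ 301 (mod 583)
8^128 ≡ 301^2 = 90601 ≡ 236 (mod 583)
8^256 ≡ 236^2 = 55696 ≡ 311 (mod 583)
8^512 ≡ 311^2 = 96721 ≡ 526 (mod 583)
582 = 512 + 64 + 4 + 2 in binary powers of 2.
So 8^582 ≡ 526 · 301 · 15 · 64 ≡ 196 (mod 583).
Since 196 ≠ 1, base 8 is a Fermat witness: 583 is composite.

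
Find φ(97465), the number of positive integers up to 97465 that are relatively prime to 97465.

76800

Factor: 97465 = 5 · 101 · 193.
φ(97465) = (5−1) · (101−1) · (193−1) = 4 · 100 · 192 = 76800.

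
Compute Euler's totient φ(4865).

3312

Factor: 4865 = 5 · 7 · 139.
φ(4865) = (5−1) · (7−1) · (139−1) = 4 · 6 · 138 = 3312.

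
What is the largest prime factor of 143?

143 = 11 · 13
13 is prime.
So 143 = 11 · 13; the largest prime factor is 13.

13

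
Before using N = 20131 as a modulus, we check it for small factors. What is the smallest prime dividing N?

20131 is odd.
Digit sum 7, not divisible by 3.
Ends in 1: not divisible by 5.
7: 20131 = 7·2875 + 6
11: 20131 = 11·1830 + 1
13: 20131 = 13·1548 + 7
17: 20131 = 17·1184 + 3
19: 20131 = 19·1059 + 10
23: 20131 = 23·875 + 6
29: 20131 = 29·694 + 5
31: 20131 = 31·649 + 12
37: 20131 = 37·544 + 3
41: 20131 = 41·491

41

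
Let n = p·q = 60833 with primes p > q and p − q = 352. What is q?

Since p = q + 352, we have 60833 = q(q + 352), so q² + 352q − 60833 = 0.
Discriminant: 352² + 4·60833 = 123904 + 243332 = 367236; √367236 = 606.
q = (−352 + 606)/2 = 127, and p = q + 352 = 479.
Check: 127 · 479 = 60833.

127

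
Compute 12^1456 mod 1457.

12^1 ≡ 12 (mod 1457)
12^2 ≡ 12^2 = 144 ≡ 144 (mod 1457)
12^4 ≡ 144^2 = 20736 ≡ 338 (mod 1457)
12^8 ≡ 338^2 = 114244 ≡ 598 (mod 1457)
12^16 ≡ 598^2 = 357604 ≡ 639 (mod 1457)
12^32 ≡ 639^2 = 408321 ≡ 361 (mod 1457)
12^64 ≡ 361^2 = 130321 ≡ 648 (mod 1457)
12^128 ≡ 648^2 = 419904 ≡ 288 (mod 1457)
12^256 ≡ 288^2 = 82944 ≡ 1352 (mod 1457)
12^512 ≡ 1352^2 = 1827904 ≡ 826 (mod 1457)
12^1024 ≡ 826^2 = 682276 ≡ 400 (mod 1457)
1456 = 1024 + 256 + 128 + 32 + 16 in binary powers of 2.
So 12^1456 ≡ 400 · 1352 · 288 · 361 · 639 ≡ 794 (mod 1457).
Since 794 ≠ 1, base 12 is a Fermat witness: 1457 is composite.

794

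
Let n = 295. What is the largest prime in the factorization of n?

59

295 = 5 · 59
59 is prime.
So 295 = 5 · 59; the largest prime factor is 59.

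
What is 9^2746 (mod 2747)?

9^1 ≡ 9 (mod 2747)
9^2 ≡ 9^2 = 81 ≡ 81 (mod 2747)
9^4 ≡ 81^2 = 6561 ≡ 1067 (mod 2747)
9^8 ≡ 1067^2 = 1138489 ≡ 1231 (mod 2747)
9^16 ≡ 1231^2 = 1515361 ≡ 1764 (mod 2747)
9^32 ≡ 1764^2 = 3111696 ≡ 2092 (mod 2747)
9^64 ≡ 2092^2 = 4376464 ≡ 493 (mod 2747)
9^128 ≡ 493^2 = 243049 ≡ 1313 (mod 2747)
9^256 ≡ 1313^2 = 1723969 ≡ 1600 (mod 2747)
9^512 ≡ 1600^2 = 2560000 ≡ 2543 (mod 2747)
9^1024 ≡ 2543^2 = 6466849 ≡ 411 (mod 2747)
9^2048 ≡ 411^2 = 168921 ≡ 1354 (mod 2747)
2746 = 2048 + 512 + 128 + 32 + 16 + 8 + 2 in binary powers of 2.
So 9^2746 ≡ 1354 · 2543 · 1313 · 2092 · 1764 · 1231 · 81 ≡ 40 (mod 2747).
Since 40 ≠ 1, base 9 is a Fermat witness: 2747 is composite.

40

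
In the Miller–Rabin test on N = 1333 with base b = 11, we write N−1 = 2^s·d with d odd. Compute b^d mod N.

1333 − 1 = 1332 = 2^2 · 333, so d = 333.
11^1 ≡ 11 (mod 1333)
11^2 ≡ 11^2 = 121 ≡ 121 (mod 1333)
11^4 ≡ 121^2 = 14641 ≡ 1311 (mod 1333)
11^8 ≡ 1311^2 = 1718721 ≡ 484 (mod 1333)
11^16 ≡ 484^2 = 234256 ≡ 981 (mod 1333)
11^32 ≡ 981^2 = 962361 ≡ 1268 (mod 1333)
11^64 ≡ 1268^2 = 1607824 ≡ 226 (mod 1333)
11^128 ≡ 226^2 = 51076 ≡ 422 (mod 1333)
11^256 ≡ 422^2 = 178084 ≡ 795 (mod 1333)
333 = 256 + 64 + 8 + 4 + 1 in binary powers of 2.
So 11^333 ≡ 795 · 226 · 484 · 1311 · 11 ≡ 494 (mod 1333).
Squaring chain: 494 → 97; never reaches −1, so base 11 is a Miller–Rabin witness that 1333 is composite.

494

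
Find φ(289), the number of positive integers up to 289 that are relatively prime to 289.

Factor: 289 = 17^2.
φ(289) = 17^1·(17−1) = 272.

272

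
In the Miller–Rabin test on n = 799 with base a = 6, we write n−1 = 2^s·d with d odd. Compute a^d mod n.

799 − 1 = 798 = 2^1 · 399, so d = 399.
6^1 ≡ 6 (mod 799)
6^2 ≡ 6^2 = 36 ≡ 36 (mod 799)
6^4 ≡ 36^2 = 1296 ≡ 497 (mod 799)
6^8 ≡ 497^2 = 247009 ≡ 118 (mod 799)
6^16 ≡ 118^2 = 13924 ≡ 341 (mod 799)
6^32 ≡ 341^2 = 116281 ≡ 426 (mod 799)
6^64 ≡ 426^2 = 181476 ≡ 103 (mod 799)
6^128 ≡ 103^2 = 10609 ≡ 222 (mod 799)
6^256 ≡ 222^2 = 49284 ≡ 545 (mod 799)
399 = 256 + 128 + 8 + 4 + 2 + 1 in binary powers of 2.
So 6^399 ≡ 545 · 222 · 118 · 497 · 36 · 6 ≡ 71 (mod 799).
Squaring chain: 71; never reaches −1, so base 6 is a Miller–Rabin witness that 799 is composite.

71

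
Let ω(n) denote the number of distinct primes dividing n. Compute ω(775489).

4

775489 = 11^2 · 6409
6409 = 13 · 493
493 = 17 · 29
775489 = 11^2 · 13 · 17 · 29, which has 4 distinct prime factors.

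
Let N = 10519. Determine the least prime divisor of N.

10519 is odd.
Digit sum 16, not divisible by 3.
Ends in 9: not divisible by 5.
7: 10519 = 7·1502 + 5
11: 10519 = 11·956 + 3
13: 10519 = 13·809 + 2
17: 10519 = 17·618 + 13
19: 10519 = 19·553 + 12
23: 10519 = 23·457 + 8
29: 10519 = 29·362 + 21
31: 10519 = 31·339 + 10
37: 10519 = 37·284 + 11
41: 10519 = 41·256 + 23
43: 10519 = 43·244 + 27
47: 10519 = 47·223 + 38
53: 10519 = 53·198 + 25
59: 10519 = 59·178 + 17
61: 10519 = 61·172 + 27
67: 10519 = 67·157

67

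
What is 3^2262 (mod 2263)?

2116

3^1 ≡ 3 (mod 2263)
3^2 ≡ 3^2 = 9 ≡ 9 (mod 2263)
3^4 ≡ 9^2 = 81 ≡ 81 (mod 2263)
3^8 ≡ 81^2 = 6561 ≡ 2035 (mod 2263)
3^16 ≡ 2035^2 = 4141225 ≡ 2198 (mod 2263)
3^32 ≡ 2198^2 = 4831204 ≡ 1962 (mod 2263)
3^64 ≡ 1962^2 = 3849444 ≡ 81 (mod 2263)
3^128 ≡ 81^2 = 6561 ≡ 2035 (mod 2263)
3^256 ≡ 2035^2 = 4141225 ≡ 2198 (mod 2263)
3^512 ≡ 2198^2 = 4831204 ≡ 1962 (mod 2263)
3^1024 ≡ 1962^2 = 3849444 ≡ 81 (mod 2263)
3^2048 ≡ 81^2 = 6561 ≡ 2035 (mod 2263)
2262 = 2048 + 128 + 64 + 16 + 4 + 2 in binary powers of 2.
So 3^2262 ≡ 2035 · 2035 · 81 · 2198 · 81 · 9 ≡ 2116 (mod 2263).
Since 2116 ≠ 1, base 3 is a Fermat witness: 2263 is composite.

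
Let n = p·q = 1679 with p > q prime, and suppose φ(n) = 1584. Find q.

φ(n) = (p−1)(q−1) = n − (p+q) + 1, so p + q = 1679 − 1584 + 1 = 96.
p and q are the roots of t² − 96t + 1679 = 0.
Discriminant: 96² − 4·1679 = 9216 − 6716 = 2500; √2500 = 50.
q = (96 − 50)/2 = 23, p = (96 + 50)/2 = 73.
Check: 23 · 73 = 1679.

23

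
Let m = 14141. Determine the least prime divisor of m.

14141 is odd.
Digit sum 11, not divisible by 3.
Ends in 1: not divisible by 5.
7: 14141 = 7·2020 + 1
11: 14141 = 11·1285 + 6
13: 14141 = 13·1087 + 10
17: 14141 = 17·831 + 14
19: 14141 = 19·744 + 5
23: 14141 = 23·614 + 19
29: 14141 = 29·487 + 18
31: 14141 = 31·456 + 5
37: 14141 = 37·382 + 7
41: 14141 = 41·344 + 37
43: 14141 = 43·328 + 37
47: 14141 = 47·300 + 41
53: 14141 = 53·266 + 43
59: 14141 = 59·239 + 40
61: 14141 = 61·231 + 50
67: 14141 = 67·211 + 4
71: 14141 = 71·199 + 12
73: 14141 = 73·193 + 52
79: 14141 = 79·179

79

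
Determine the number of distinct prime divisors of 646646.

646646 = 2 · 323323
323323 = 7 · 46189
46189 = 11 · 4199
4199 = 13 · 323
323 = 17 · 19
646646 = 2 · 7 · 11 · 13 · 17 · 19, which has 6 distinct prime factors.

6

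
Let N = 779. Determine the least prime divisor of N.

19

779 is odd.
Digit sum 23, not divisible by 3.
Ends in 9: not divisible by 5.
7: 779 = 7·111 + 2
11: 779 = 11·70 + 9
13: 779 = 13·59 + 12
17: 779 = 17·45 + 14
19: 779 = 19·41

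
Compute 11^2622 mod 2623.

365

11^1 ≡ 11 (mod 2623)
11^2 ≡ 11^2 = 121 ≡ 121 (mod 2623)
11^4 ≡ 121^2 = 14641 ≡ 1526 (mod 2623)
11^8 ≡ 1526^2 = 2328676 ≡ 2075 (mod 2623)
11^16 ≡ 2075^2 = 4305625 ≡ 1282 (mod 2623)
11^32 ≡ 1282^2 = 1643524 ≡ 1526 (mod 2623)
11^64 ≡ 1526^2 = 2328676 ≡ 2075 (mod 2623)
11^128 ≡ 2075^2 = 4305625 ≡ 1282 (mod 2623)
11^256 ≡ 1282^2 = 1643524 ≡ 1526 (mod 2623)
11^512 ≡ 1526^2 = 2328676 ≡ 2075 (mod 2623)
11^1024 ≡ 2075^2 = 4305625 ≡ 1282 (mod 2623)
11^2048 ≡ 1282^2 = 1643524 ≡ 1526 (mod 2623)
2622 = 2048 + 512 + 32 + 16 + 8 + 4 + 2 in binary powers of 2.
So 11^2622 ≡ 1526 · 2075 · 1526 · 1282 · 2075 · 1526 · 121 ≡ 365 (mod 2623).
Since 365 ≠ 1, base 11 is a Fermat witness: 2623 is composite.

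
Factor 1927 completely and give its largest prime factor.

47

1927 = 41 · 47
47 is prime.
So 1927 = 41 · 47; the largest prime factor is 47.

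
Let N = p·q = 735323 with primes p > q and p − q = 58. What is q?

829

Since p = q + 58, we have 735323 = q(q + 58), so q² + 58q − 735323 = 0.
Discriminant: 58² + 4·735323 = 3364 + 2941292 = 2944656; √2944656 = 1716.
q = (−58 + 1716)/2 = 829, and p = q + 58 = 887.
Check: 829 · 887 = 735323.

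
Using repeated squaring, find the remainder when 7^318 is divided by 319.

53

7^1 ≡ 7 (mod 319)
7^2 ≡ 7^2 = 49 ≡ 49 (mod 319)
7^4 ≡ 49^2 = 2401 ≡ 168 (mod 319)
7^8 ≡ 168^2 = 28224 ≡ 152 (mod 319)
7^16 ≡ 152^2 = 23104 ≡ 136 (mod 319)
7^32 ≡ 136^2 = 18496 ≡ 313 (mod 319)
7^64 ≡ 313^2 = 97969 ≡ 36 (mod 319)
7^128 ≡ 36^2 = 1296 ≡ 20 (mod 319)
7^256 ≡ 20^2 = 400 ≡ 81 (mod 319)
318 = 256 + 32 + 16 + 8 + 4 + 2 in binary powers of 2.
So 7^318 ≡ 81 · 313 · 136 · 152 · 168 · 49 ≡ 53 (mod 319).
Since 53 ≠ 1, base 7 is a Fermat witness: 319 is composite.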